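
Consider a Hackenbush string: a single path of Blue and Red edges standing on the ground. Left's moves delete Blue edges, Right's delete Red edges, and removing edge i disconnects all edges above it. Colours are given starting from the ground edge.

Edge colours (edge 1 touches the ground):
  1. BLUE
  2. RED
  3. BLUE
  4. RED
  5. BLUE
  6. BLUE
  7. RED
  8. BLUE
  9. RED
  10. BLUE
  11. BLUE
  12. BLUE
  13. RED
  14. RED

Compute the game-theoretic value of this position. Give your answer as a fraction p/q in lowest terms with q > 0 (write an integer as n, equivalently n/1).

5817/8192

edge 1 of 14 (BLUE): { 0 | · } → 1
edge 2 of 14 (RED): { 0 | 1 } → 1/2
edge 3 of 14 (BLUE): { 0,1/2 | 1 } → 3/4
edge 4 of 14 (RED): { 0,1/2 | 3/4,1 } → 5/8
edge 5 of 14 (BLUE): { 0,1/2,5/8 | 3/4,1 } → 11/16
edge 6 of 14 (BLUE): { 0,1/2,5/8,11/16 | 3/4,1 } → 23/32
edge 7 of 14 (RED): { 0,1/2,5/8,11/16 | 23/32,3/4,1 } → 45/64
edge 8 of 14 (BLUE): { 0,1/2,5/8,11/16,45/64 | 23/32,3/4,1 } → 91/128
edge 9 of 14 (RED): { 0,1/2,5/8,11/16,45/64 | 91/128,23/32,3/4,1 } → 181/256
edge 10 of 14 (BLUE): { 0,1/2,5/8,11/16,45/64,181/256 | 91/128,23/32,3/4,1 } → 363/512
edge 11 of 14 (BLUE): { 0,1/2,5/8,11/16,45/64,181/256,363/512 | 91/128,23/32,3/4,1 } → 727/1024
edge 12 of 14 (BLUE): { 0,1/2,5/8,11/16,45/64,181/256,363/512,727/1024 | 91/128,23/32,3/4,1 } → 1455/2048
edge 13 of 14 (RED): { 0,1/2,5/8,11/16,45/64,181/256,363/512,727/1024 | 1455/2048,91/128,23/32,3/4,1 } → 2909/4096
edge 14 of 14 (RED): { 0,1/2,5/8,11/16,45/64,181/256,363/512,727/1024 | 2909/4096,1455/2048,91/128,23/32,3/4,1 } → 5817/8192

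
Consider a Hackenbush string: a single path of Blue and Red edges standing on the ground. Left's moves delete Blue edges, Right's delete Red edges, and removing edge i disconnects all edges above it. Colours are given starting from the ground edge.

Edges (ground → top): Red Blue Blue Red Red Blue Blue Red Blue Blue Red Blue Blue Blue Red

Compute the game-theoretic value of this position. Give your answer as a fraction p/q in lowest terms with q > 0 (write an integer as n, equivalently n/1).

-6435/16384

edge 1 of 15 (Red): { — | 0 } -> -1
edge 2 of 15 (Blue): { -1 | 0 } -> -1/2
edge 3 of 15 (Blue): { -1 -1/2 | 0 } -> -1/4
edge 4 of 15 (Red): { -1 -1/2 | -1/4 0 } -> -3/8
edge 5 of 15 (Red): { -1 -1/2 | -3/8 -1/4 0 } -> -7/16
edge 6 of 15 (Blue): { -1 -1/2 -7/16 | -3/8 -1/4 0 } -> -13/32
edge 7 of 15 (Blue): { -1 -1/2 -7/16 -13/32 | -3/8 -1/4 0 } -> -25/64
edge 8 of 15 (Red): { -1 -1/2 -7/16 -13/32 | -25/64 -3/8 -1/4 0 } -> -51/128
edge 9 of 15 (Blue): { -1 -1/2 -7/16 -13/32 -51/128 | -25/64 -3/8 -1/4 0 } -> -101/256
edge 10 of 15 (Blue): { -1 -1/2 -7/16 -13/32 -51/128 -101/256 | -25/64 -3/8 -1/4 0 } -> -201/512
edge 11 of 15 (Red): { -1 -1/2 -7/16 -13/32 -51/128 -101/256 | -201/512 -25/64 -3/8 -1/4 0 } -> -403/1024
edge 12 of 15 (Blue): { -1 -1/2 -7/16 -13/32 -51/128 -101/256 -403/1024 | -201/512 -25/64 -3/8 -1/4 0 } -> -805/2048
edge 13 of 15 (Blue): { -1 -1/2 -7/16 -13/32 -51/128 -101/256 -403/1024 -805/2048 | -201/512 -25/64 -3/8 -1/4 0 } -> -1609/4096
edge 14 of 15 (Blue): { -1 -1/2 -7/16 -13/32 -51/128 -101/256 -403/1024 -805/2048 -1609/4096 | -201/512 -25/64 -3/8 -1/4 0 } -> -3217/8192
edge 15 of 15 (Red): { -1 -1/2 -7/16 -13/32 -51/128 -101/256 -403/1024 -805/2048 -1609/4096 | -3217/8192 -201/512 -25/64 -3/8 -1/4 0 } -> -6435/16384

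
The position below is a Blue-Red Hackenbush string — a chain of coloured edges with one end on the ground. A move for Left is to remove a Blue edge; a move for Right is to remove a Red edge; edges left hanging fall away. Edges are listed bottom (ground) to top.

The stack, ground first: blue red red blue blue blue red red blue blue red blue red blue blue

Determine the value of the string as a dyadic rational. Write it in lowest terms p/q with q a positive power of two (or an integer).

G(b) = { 0 | — } -> 1
G(br) = { 0 | 1 } -> 1/2
G(brr) = { 0 | 1/2; 1 } -> 1/4
G(brrb) = { 0; 1/4 | 1/2; 1 } -> 3/8
G(brrbb) = { 0; 1/4; 3/8 | 1/2; 1 } -> 7/16
G(brrbbb) = { 0; 1/4; 3/8; 7/16 | 1/2; 1 } -> 15/32
G(brrbbbr) = { 0; 1/4; 3/8; 7/16 | 15/32; 1/2; 1 } -> 29/64
G(brrbbbrr) = { 0; 1/4; 3/8; 7/16 | 29/64; 15/32; 1/2; 1 } -> 57/128
G(brrbbbrrb) = { 0; 1/4; 3/8; 7/16; 57/128 | 29/64; 15/32; 1/2; 1 } -> 115/256
G(brrbbbrrbb) = { 0; 1/4; 3/8; 7/16; 57/128; 115/256 | 29/64; 15/32; 1/2; 1 } -> 231/512
G(brrbbbrrbbr) = { 0; 1/4; 3/8; 7/16; 57/128; 115/256 | 231/512; 29/64; 15/32; 1/2; 1 } -> 461/1024
G(brrbbbrrbbrb) = { 0; 1/4; 3/8; 7/16; 57/128; 115/256; 461/1024 | 231/512; 29/64; 15/32; 1/2; 1 } -> 923/2048
G(brrbbbrrbbrbr) = { 0; 1/4; 3/8; 7/16; 57/128; 115/256; 461/1024 | 923/2048; 231/512; 29/64; 15/32; 1/2; 1 } -> 1845/4096
G(brrbbbrrbbrbrb) = { 0; 1/4; 3/8; 7/16; 57/128; 115/256; 461/1024; 1845/4096 | 923/2048; 231/512; 29/64; 15/32; 1/2; 1 } -> 3691/8192
G(brrbbbrrbbrbrbb) = { 0; 1/4; 3/8; 7/16; 57/128; 115/256; 461/1024; 1845/4096; 3691/8192 | 923/2048; 231/512; 29/64; 15/32; 1/2; 1 } -> 7383/16384

7383/16384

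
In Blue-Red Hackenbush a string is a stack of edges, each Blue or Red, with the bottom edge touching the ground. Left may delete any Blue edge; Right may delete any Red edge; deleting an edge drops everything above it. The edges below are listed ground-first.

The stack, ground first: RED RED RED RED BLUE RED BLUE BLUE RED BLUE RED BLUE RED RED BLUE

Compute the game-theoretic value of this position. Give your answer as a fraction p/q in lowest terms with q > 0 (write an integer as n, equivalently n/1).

-7341/2048

Build G(s[:k]) for k = 1..15, string s = RED RED RED RED BLUE RED BLUE BLUE RED BLUE RED BLUE RED RED BLUE.
step 1: add RED to get R; options L={ — } R={ 0 } -> -1
step 2: add RED to get RR; options L={ — } R={ -1 0 } -> -2
step 3: add RED to get RRR; options L={ — } R={ -2 -1 0 } -> -3
step 4: add RED to get RRRR; options L={ — } R={ -3 -2 -1 0 } -> -4
step 5: add BLUE to get RRRRB; options L={ -4 } R={ -3 -2 -1 0 } -> -7/2
step 6: add RED to get RRRRBR; options L={ -4 } R={ -7/2 -3 -2 -1 0 } -> -15/4
step 7: add BLUE to get RRRRBRB; options L={ -4 -15/4 } R={ -7/2 -3 -2 -1 0 } -> -29/8
step 8: add BLUE to get RRRRBRBB; options L={ -4 -15/4 -29/8 } R={ -7/2 -3 -2 -1 0 } -> -57/16
step 9: add RED to get RRRRBRBBR; options L={ -4 -15/4 -29/8 } R={ -57/16 -7/2 -3 -2 -1 0 } -> -115/32
step 10: add BLUE to get RRRRBRBBRB; options L={ -4 -15/4 -29/8 -115/32 } R={ -57/16 -7/2 -3 -2 -1 0 } -> -229/64
step 11: add RED to get RRRRBRBBRBR; options L={ -4 -15/4 -29/8 -115/32 } R={ -229/64 -57/16 -7/2 -3 -2 -1 0 } -> -459/128
step 12: add BLUE to get RRRRBRBBRBRB; options L={ -4 -15/4 -29/8 -115/32 -459/128 } R={ -229/64 -57/16 -7/2 -3 -2 -1 0 } -> -917/256
step 13: add RED to get RRRRBRBBRBRBR; options L={ -4 -15/4 -29/8 -115/32 -459/128 } R={ -917/256 -229/64 -57/16 -7/2 -3 -2 -1 0 } -> -1835/512
step 14: add RED to get RRRRBRBBRBRBRR; options L={ -4 -15/4 -29/8 -115/32 -459/128 } R={ -1835/512 -917/256 -229/64 -57/16 -7/2 -3 -2 -1 0 } -> -3671/1024
step 15: add BLUE to get RRRRBRBBRBRBRRB; options L={ -4 -15/4 -29/8 -115/32 -459/128 -3671/1024 } R={ -1835/512 -917/256 -229/64 -57/16 -7/2 -3 -2 -1 0 } -> -7341/2048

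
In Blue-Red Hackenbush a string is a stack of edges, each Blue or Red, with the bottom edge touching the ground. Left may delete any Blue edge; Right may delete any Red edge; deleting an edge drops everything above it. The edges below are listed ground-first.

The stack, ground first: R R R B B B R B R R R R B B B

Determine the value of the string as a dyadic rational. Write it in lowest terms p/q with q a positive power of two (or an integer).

-8945/4096

Prefix values for R R R B B B R B R R R R B B B via {L|R} + simplicity:
g(R) = { ∅ | 0 } → -1
g(RR) = { ∅ | -1 0 } → -2
g(RRR) = { ∅ | -2 -1 0 } → -3
g(RRRB) = { -3 | -2 -1 0 } → -5/2
g(RRRBB) = { -3 -5/2 | -2 -1 0 } → -9/4
g(RRRBBB) = { -3 -5/2 -9/4 | -2 -1 0 } → -17/8
g(RRRBBBR) = { -3 -5/2 -9/4 | -17/8 -2 -1 0 } → -35/16
g(RRRBBBRB) = { -3 -5/2 -9/4 -35/16 | -17/8 -2 -1 0 } → -69/32
g(RRRBBBRBR) = { -3 -5/2 -9/4 -35/16 | -69/32 -17/8 -2 -1 0 } → -139/64
g(RRRBBBRBRR) = { -3 -5/2 -9/4 -35/16 | -139/64 -69/32 -17/8 -2 -1 0 } → -279/128
g(RRRBBBRBRRR) = { -3 -5/2 -9/4 -35/16 | -279/128 -139/64 -69/32 -17/8 -2 -1 0 } → -559/256
g(RRRBBBRBRRRR) = { -3 -5/2 -9/4 -35/16 | -559/256 -279/128 -139/64 -69/32 -17/8 -2 -1 0 } → -1119/512
g(RRRBBBRBRRRRB) = { -3 -5/2 -9/4 -35/16 -1119/512 | -559/256 -279/128 -139/64 -69/32 -17/8 -2 -1 0 } → -2237/1024
g(RRRBBBRBRRRRBB) = { -3 -5/2 -9/4 -35/16 -1119/512 -2237/1024 | -559/256 -279/128 -139/64 -69/32 -17/8 -2 -1 0 } → -4473/2048
g(RRRBBBRBRRRRBBB) = { -3 -5/2 -9/4 -35/16 -1119/512 -2237/1024 -4473/2048 | -559/256 -279/128 -139/64 -69/32 -17/8 -2 -1 0 } → -8945/4096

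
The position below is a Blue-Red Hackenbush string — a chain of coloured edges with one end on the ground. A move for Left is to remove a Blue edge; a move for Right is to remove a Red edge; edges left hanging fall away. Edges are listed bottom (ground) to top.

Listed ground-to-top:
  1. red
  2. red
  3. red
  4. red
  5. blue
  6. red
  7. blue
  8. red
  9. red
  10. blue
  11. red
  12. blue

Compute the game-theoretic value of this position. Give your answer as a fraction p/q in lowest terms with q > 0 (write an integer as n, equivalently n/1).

Prefix values for red red red red blue red blue red red blue red blue via {L|R} + simplicity:
step 1: add red to get r; options L={ none } R={ 0 } ⇒ -1
step 2: add red to get rr; options L={ none } R={ -1 0 } ⇒ -2
step 3: add red to get rrr; options L={ none } R={ -2 -1 0 } ⇒ -3
step 4: add red to get rrrr; options L={ none } R={ -3 -2 -1 0 } ⇒ -4
step 5: add blue to get rrrrb; options L={ -4 } R={ -3 -2 -1 0 } ⇒ -7/2
step 6: add red to get rrrrbr; options L={ -4 } R={ -7/2 -3 -2 -1 0 } ⇒ -15/4
step 7: add blue to get rrrrbrb; options L={ -4 -15/4 } R={ -7/2 -3 -2 -1 0 } ⇒ -29/8
step 8: add red to get rrrrbrbr; options L={ -4 -15/4 } R={ -29/8 -7/2 -3 -2 -1 0 } ⇒ -59/16
step 9: add red to get rrrrbrbrr; options L={ -4 -15/4 } R={ -59/16 -29/8 -7/2 -3 -2 -1 0 } ⇒ -119/32
step 10: add blue to get rrrrbrbrrb; options L={ -4 -15/4 -119/32 } R={ -59/16 -29/8 -7/2 -3 -2 -1 0 } ⇒ -237/64
step 11: add red to get rrrrbrbrrbr; options L={ -4 -15/4 -119/32 } R={ -237/64 -59/16 -29/8 -7/2 -3 -2 -1 0 } ⇒ -475/128
step 12: add blue to get rrrrbrbrrbrb; options L={ -4 -15/4 -119/32 -475/128 } R={ -237/64 -59/16 -29/8 -7/2 -3 -2 -1 0 } ⇒ -949/256

-949/256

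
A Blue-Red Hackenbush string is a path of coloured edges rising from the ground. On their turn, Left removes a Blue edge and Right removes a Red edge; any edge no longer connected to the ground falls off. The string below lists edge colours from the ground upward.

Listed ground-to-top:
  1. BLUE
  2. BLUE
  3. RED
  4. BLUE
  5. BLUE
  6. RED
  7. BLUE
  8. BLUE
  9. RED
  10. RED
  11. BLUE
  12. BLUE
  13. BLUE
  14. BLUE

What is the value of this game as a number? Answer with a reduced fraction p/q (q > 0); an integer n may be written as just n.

Recurse on prefixes of the 14-edge string BLUE BLUE RED BLUE BLUE RED BLUE BLUE RED RED BLUE BLUE BLUE BLUE:
edge 1 of 14 (BLUE): { 0 | · } ⇒ 1
edge 2 of 14 (BLUE): { 0 1 | · } ⇒ 2
edge 3 of 14 (RED): { 0 1 | 2 } ⇒ 3/2
edge 4 of 14 (BLUE): { 0 1 3/2 | 2 } ⇒ 7/4
edge 5 of 14 (BLUE): { 0 1 3/2 7/4 | 2 } ⇒ 15/8
edge 6 of 14 (RED): { 0 1 3/2 7/4 | 15/8 2 } ⇒ 29/16
edge 7 of 14 (BLUE): { 0 1 3/2 7/4 29/16 | 15/8 2 } ⇒ 59/32
edge 8 of 14 (BLUE): { 0 1 3/2 7/4 29/16 59/32 | 15/8 2 } ⇒ 119/64
edge 9 of 14 (RED): { 0 1 3/2 7/4 29/16 59/32 | 119/64 15/8 2 } ⇒ 237/128
edge 10 of 14 (RED): { 0 1 3/2 7/4 29/16 59/32 | 237/128 119/64 15/8 2 } ⇒ 473/256
edge 11 of 14 (BLUE): { 0 1 3/2 7/4 29/16 59/32 473/256 | 237/128 119/64 15/8 2 } ⇒ 947/512
edge 12 of 14 (BLUE): { 0 1 3/2 7/4 29/16 59/32 473/256 947/512 | 237/128 119/64 15/8 2 } ⇒ 1895/1024
edge 13 of 14 (BLUE): { 0 1 3/2 7/4 29/16 59/32 473/256 947/512 1895/1024 | 237/128 119/64 15/8 2 } ⇒ 3791/2048
edge 14 of 14 (BLUE): { 0 1 3/2 7/4 29/16 59/32 473/256 947/512 1895/1024 3791/2048 | 237/128 119/64 15/8 2 } ⇒ 7583/4096

7583/4096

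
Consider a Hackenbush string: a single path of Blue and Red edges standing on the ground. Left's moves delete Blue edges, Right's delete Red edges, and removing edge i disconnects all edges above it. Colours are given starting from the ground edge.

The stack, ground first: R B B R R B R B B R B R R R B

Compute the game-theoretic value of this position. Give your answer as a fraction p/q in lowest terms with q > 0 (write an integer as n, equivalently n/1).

Recurse on prefixes of the 15-edge string R B B R R B R B B R B R R R B:
v_1 [R]  L=[—]  R=[0]  -> -1
v_2 [RB]  L=[-1]  R=[0]  -> -1/2
v_3 [RBB]  L=[-1 -1/2]  R=[0]  -> -1/4
v_4 [RBBR]  L=[-1 -1/2]  R=[-1/4 0]  -> -3/8
v_5 [RBBRR]  L=[-1 -1/2]  R=[-3/8 -1/4 0]  -> -7/16
v_6 [RBBRRB]  L=[-1 -1/2 -7/16]  R=[-3/8 -1/4 0]  -> -13/32
v_7 [RBBRRBR]  L=[-1 -1/2 -7/16]  R=[-13/32 -3/8 -1/4 0]  -> -27/64
v_8 [RBBRRBRB]  L=[-1 -1/2 -7/16 -27/64]  R=[-13/32 -3/8 -1/4 0]  -> -53/128
v_9 [RBBRRBRBB]  L=[-1 -1/2 -7/16 -27/64 -53/128]  R=[-13/32 -3/8 -1/4 0]  -> -105/256
v_10 [RBBRRBRBBR]  L=[-1 -1/2 -7/16 -27/64 -53/128]  R=[-105/256 -13/32 -3/8 -1/4 0]  -> -211/512
v_11 [RBBRRBRBBRB]  L=[-1 -1/2 -7/16 -27/64 -53/128 -211/512]  R=[-105/256 -13/32 -3/8 -1/4 0]  -> -421/1024
v_12 [RBBRRBRBBRBR]  L=[-1 -1/2 -7/16 -27/64 -53/128 -211/512]  R=[-421/1024 -105/256 -13/32 -3/8 -1/4 0]  -> -843/2048
v_13 [RBBRRBRBBRBRR]  L=[-1 -1/2 -7/16 -27/64 -53/128 -211/512]  R=[-843/2048 -421/1024 -105/256 -13/32 -3/8 -1/4 0]  -> -1687/4096
v_14 [RBBRRBRBBRBRRR]  L=[-1 -1/2 -7/16 -27/64 -53/128 -211/512]  R=[-1687/4096 -843/2048 -421/1024 -105/256 -13/32 -3/8 -1/4 0]  -> -3375/8192
v_15 [RBBRRBRBBRBRRRB]  L=[-1 -1/2 -7/16 -27/64 -53/128 -211/512 -3375/8192]  R=[-1687/4096 -843/2048 -421/1024 -105/256 -13/32 -3/8 -1/4 0]  -> -6749/16384

-6749/16384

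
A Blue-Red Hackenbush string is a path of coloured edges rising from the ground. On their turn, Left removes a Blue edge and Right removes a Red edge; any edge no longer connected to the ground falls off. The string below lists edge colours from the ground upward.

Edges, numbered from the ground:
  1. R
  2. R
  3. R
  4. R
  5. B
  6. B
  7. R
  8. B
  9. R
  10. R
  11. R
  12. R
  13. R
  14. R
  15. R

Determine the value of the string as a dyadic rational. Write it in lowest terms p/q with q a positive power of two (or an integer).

-6911/2048

Prefix values for R R R R B B R B R R R R R R R via {L|R} + simplicity:
step 1: add R to get R; options L={ — } R={ 0 } ⇒ -1
step 2: add R to get RR; options L={ — } R={ -1 0 } ⇒ -2
step 3: add R to get RRR; options L={ — } R={ -2 -1 0 } ⇒ -3
step 4: add R to get RRRR; options L={ — } R={ -3 -2 -1 0 } ⇒ -4
step 5: add B to get RRRRB; options L={ -4 } R={ -3 -2 -1 0 } ⇒ -7/2
step 6: add B to get RRRRBB; options L={ -4 -7/2 } R={ -3 -2 -1 0 } ⇒ -13/4
step 7: add R to get RRRRBBR; options L={ -4 -7/2 } R={ -13/4 -3 -2 -1 0 } ⇒ -27/8
step 8: add B to get RRRRBBRB; options L={ -4 -7/2 -27/8 } R={ -13/4 -3 -2 -1 0 } ⇒ -53/16
step 9: add R to get RRRRBBRBR; options L={ -4 -7/2 -27/8 } R={ -53/16 -13/4 -3 -2 -1 0 } ⇒ -107/32
step 10: add R to get RRRRBBRBRR; options L={ -4 -7/2 -27/8 } R={ -107/32 -53/16 -13/4 -3 -2 -1 0 } ⇒ -215/64
step 11: add R to get RRRRBBRBRRR; options L={ -4 -7/2 -27/8 } R={ -215/64 -107/32 -53/16 -13/4 -3 -2 -1 0 } ⇒ -431/128
step 12: add R to get RRRRBBRBRRRR; options L={ -4 -7/2 -27/8 } R={ -431/128 -215/64 -107/32 -53/16 -13/4 -3 -2 -1 0 } ⇒ -863/256
step 13: add R to get RRRRBBRBRRRRR; options L={ -4 -7/2 -27/8 } R={ -863/256 -431/128 -215/64 -107/32 -53/16 -13/4 -3 -2 -1 0 } ⇒ -1727/512
step 14: add R to get RRRRBBRBRRRRRR; options L={ -4 -7/2 -27/8 } R={ -1727/512 -863/256 -431/128 -215/64 -107/32 -53/16 -13/4 -3 -2 -1 0 } ⇒ -3455/1024
step 15: add R to get RRRRBBRBRRRRRRR; options L={ -4 -7/2 -27/8 } R={ -3455/1024 -1727/512 -863/256 -431/128 -215/64 -107/32 -53/16 -13/4 -3 -2 -1 0 } ⇒ -6911/2048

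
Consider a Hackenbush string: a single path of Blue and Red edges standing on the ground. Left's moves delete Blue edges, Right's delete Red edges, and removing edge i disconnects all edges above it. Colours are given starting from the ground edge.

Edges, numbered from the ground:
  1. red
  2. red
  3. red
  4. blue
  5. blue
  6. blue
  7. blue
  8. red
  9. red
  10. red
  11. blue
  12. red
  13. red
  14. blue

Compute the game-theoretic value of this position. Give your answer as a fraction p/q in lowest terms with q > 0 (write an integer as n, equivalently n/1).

val_1 [r]  L=[—]  R=[0]  = -1
val_2 [rr]  L=[—]  R=[-1; 0]  = -2
val_3 [rrr]  L=[—]  R=[-2; -1; 0]  = -3
val_4 [rrrb]  L=[-3]  R=[-2; -1; 0]  = -5/2
val_5 [rrrbb]  L=[-3; -5/2]  R=[-2; -1; 0]  = -9/4
val_6 [rrrbbb]  L=[-3; -5/2; -9/4]  R=[-2; -1; 0]  = -17/8
val_7 [rrrbbbb]  L=[-3; -5/2; -9/4; -17/8]  R=[-2; -1; 0]  = -33/16
val_8 [rrrbbbbr]  L=[-3; -5/2; -9/4; -17/8]  R=[-33/16; -2; -1; 0]  = -67/32
val_9 [rrrbbbbrr]  L=[-3; -5/2; -9/4; -17/8]  R=[-67/32; -33/16; -2; -1; 0]  = -135/64
val_10 [rrrbbbbrrr]  L=[-3; -5/2; -9/4; -17/8]  R=[-135/64; -67/32; -33/16; -2; -1; 0]  = -271/128
val_11 [rrrbbbbrrrb]  L=[-3; -5/2; -9/4; -17/8; -271/128]  R=[-135/64; -67/32; -33/16; -2; -1; 0]  = -541/256
val_12 [rrrbbbbrrrbr]  L=[-3; -5/2; -9/4; -17/8; -271/128]  R=[-541/256; -135/64; -67/32; -33/16; -2; -1; 0]  = -1083/512
val_13 [rrrbbbbrrrbrr]  L=[-3; -5/2; -9/4; -17/8; -271/128]  R=[-1083/512; -541/256; -135/64; -67/32; -33/16; -2; -1; 0]  = -2167/1024
val_14 [rrrbbbbrrrbrrb]  L=[-3; -5/2; -9/4; -17/8; -271/128; -2167/1024]  R=[-1083/512; -541/256; -135/64; -67/32; -33/16; -2; -1; 0]  = -4333/2048

-4333/2048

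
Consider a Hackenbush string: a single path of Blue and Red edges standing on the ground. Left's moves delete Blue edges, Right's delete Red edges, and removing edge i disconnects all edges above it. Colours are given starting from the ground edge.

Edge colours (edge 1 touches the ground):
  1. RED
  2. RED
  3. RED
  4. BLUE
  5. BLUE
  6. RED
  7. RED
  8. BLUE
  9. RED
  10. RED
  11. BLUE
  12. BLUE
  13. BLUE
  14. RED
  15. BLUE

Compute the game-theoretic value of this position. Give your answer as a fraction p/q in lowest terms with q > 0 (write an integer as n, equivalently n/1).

-9925/4096

edge 1 of 15 (RED): { (no moves) | 0 } so -1
edge 2 of 15 (RED): { (no moves) | -1; 0 } so -2
edge 3 of 15 (RED): { (no moves) | -2; -1; 0 } so -3
edge 4 of 15 (BLUE): { -3 | -2; -1; 0 } so -5/2
edge 5 of 15 (BLUE): { -3; -5/2 | -2; -1; 0 } so -9/4
edge 6 of 15 (RED): { -3; -5/2 | -9/4; -2; -1; 0 } so -19/8
edge 7 of 15 (RED): { -3; -5/2 | -19/8; -9/4; -2; -1; 0 } so -39/16
edge 8 of 15 (BLUE): { -3; -5/2; -39/16 | -19/8; -9/4; -2; -1; 0 } so -77/32
edge 9 of 15 (RED): { -3; -5/2; -39/16 | -77/32; -19/8; -9/4; -2; -1; 0 } so -155/64
edge 10 of 15 (RED): { -3; -5/2; -39/16 | -155/64; -77/32; -19/8; -9/4; -2; -1; 0 } so -311/128
edge 11 of 15 (BLUE): { -3; -5/2; -39/16; -311/128 | -155/64; -77/32; -19/8; -9/4; -2; -1; 0 } so -621/256
edge 12 of 15 (BLUE): { -3; -5/2; -39/16; -311/128; -621/256 | -155/64; -77/32; -19/8; -9/4; -2; -1; 0 } so -1241/512
edge 13 of 15 (BLUE): { -3; -5/2; -39/16; -311/128; -621/256; -1241/512 | -155/64; -77/32; -19/8; -9/4; -2; -1; 0 } so -2481/1024
edge 14 of 15 (RED): { -3; -5/2; -39/16; -311/128; -621/256; -1241/512 | -2481/1024; -155/64; -77/32; -19/8; -9/4; -2; -1; 0 } so -4963/2048
edge 15 of 15 (BLUE): { -3; -5/2; -39/16; -311/128; -621/256; -1241/512; -4963/2048 | -2481/1024; -155/64; -77/32; -19/8; -9/4; -2; -1; 0 } so -9925/4096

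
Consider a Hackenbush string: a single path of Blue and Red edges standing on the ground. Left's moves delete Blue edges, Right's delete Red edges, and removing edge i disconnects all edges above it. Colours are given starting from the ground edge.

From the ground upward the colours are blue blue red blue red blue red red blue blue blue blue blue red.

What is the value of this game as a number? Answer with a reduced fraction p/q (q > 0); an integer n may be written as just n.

6781/4096

step 1: add blue to get b; options L={ 0 } R={ none } gives 1
step 2: add blue to get bb; options L={ 0; 1 } R={ none } gives 2
step 3: add red to get bbr; options L={ 0; 1 } R={ 2 } gives 3/2
step 4: add blue to get bbrb; options L={ 0; 1; 3/2 } R={ 2 } gives 7/4
step 5: add red to get bbrbr; options L={ 0; 1; 3/2 } R={ 7/4; 2 } gives 13/8
step 6: add blue to get bbrbrb; options L={ 0; 1; 3/2; 13/8 } R={ 7/4; 2 } gives 27/16
step 7: add red to get bbrbrbr; options L={ 0; 1; 3/2; 13/8 } R={ 27/16; 7/4; 2 } gives 53/32
step 8: add red to get bbrbrbrr; options L={ 0; 1; 3/2; 13/8 } R={ 53/32; 27/16; 7/4; 2 } gives 105/64
step 9: add blue to get bbrbrbrrb; options L={ 0; 1; 3/2; 13/8; 105/64 } R={ 53/32; 27/16; 7/4; 2 } gives 211/128
step 10: add blue to get bbrbrbrrbb; options L={ 0; 1; 3/2; 13/8; 105/64; 211/128 } R={ 53/32; 27/16; 7/4; 2 } gives 423/256
step 11: add blue to get bbrbrbrrbbb; options L={ 0; 1; 3/2; 13/8; 105/64; 211/128; 423/256 } R={ 53/32; 27/16; 7/4; 2 } gives 847/512
step 12: add blue to get bbrbrbrrbbbb; options L={ 0; 1; 3/2; 13/8; 105/64; 211/128; 423/256; 847/512 } R={ 53/32; 27/16; 7/4; 2 } gives 1695/1024
step 13: add blue to get bbrbrbrrbbbbb; options L={ 0; 1; 3/2; 13/8; 105/64; 211/128; 423/256; 847/512; 1695/1024 } R={ 53/32; 27/16; 7/4; 2 } gives 3391/2048
step 14: add red to get bbrbrbrrbbbbbr; options L={ 0; 1; 3/2; 13/8; 105/64; 211/128; 423/256; 847/512; 1695/1024 } R={ 3391/2048; 53/32; 27/16; 7/4; 2 } gives 6781/4096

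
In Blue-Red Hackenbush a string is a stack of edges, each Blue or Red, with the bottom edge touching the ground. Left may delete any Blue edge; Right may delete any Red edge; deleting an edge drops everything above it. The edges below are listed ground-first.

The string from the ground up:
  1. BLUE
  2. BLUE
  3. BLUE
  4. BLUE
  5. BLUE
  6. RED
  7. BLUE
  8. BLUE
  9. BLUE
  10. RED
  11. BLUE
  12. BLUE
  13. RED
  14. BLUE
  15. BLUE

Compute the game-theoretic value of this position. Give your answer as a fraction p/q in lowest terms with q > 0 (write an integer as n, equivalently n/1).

v(B) = { 0 | none } = 1
v(BB) = { 0 1 | none } = 2
v(BBB) = { 0 1 2 | none } = 3
v(BBBB) = { 0 1 2 3 | none } = 4
v(BBBBB) = { 0 1 2 3 4 | none } = 5
v(BBBBBR) = { 0 1 2 3 4 | 5 } = 9/2
v(BBBBBRB) = { 0 1 2 3 4 9/2 | 5 } = 19/4
v(BBBBBRBB) = { 0 1 2 3 4 9/2 19/4 | 5 } = 39/8
v(BBBBBRBBB) = { 0 1 2 3 4 9/2 19/4 39/8 | 5 } = 79/16
v(BBBBBRBBBR) = { 0 1 2 3 4 9/2 19/4 39/8 | 79/16 5 } = 157/32
v(BBBBBRBBBRB) = { 0 1 2 3 4 9/2 19/4 39/8 157/32 | 79/16 5 } = 315/64
v(BBBBBRBBBRBB) = { 0 1 2 3 4 9/2 19/4 39/8 157/32 315/64 | 79/16 5 } = 631/128
v(BBBBBRBBBRBBR) = { 0 1 2 3 4 9/2 19/4 39/8 157/32 315/64 | 631/128 79/16 5 } = 1261/256
v(BBBBBRBBBRBBRB) = { 0 1 2 3 4 9/2 19/4 39/8 157/32 315/64 1261/256 | 631/128 79/16 5 } = 2523/512
v(BBBBBRBBBRBBRBB) = { 0 1 2 3 4 9/2 19/4 39/8 157/32 315/64 1261/256 2523/512 | 631/128 79/16 5 } = 5047/1024

5047/1024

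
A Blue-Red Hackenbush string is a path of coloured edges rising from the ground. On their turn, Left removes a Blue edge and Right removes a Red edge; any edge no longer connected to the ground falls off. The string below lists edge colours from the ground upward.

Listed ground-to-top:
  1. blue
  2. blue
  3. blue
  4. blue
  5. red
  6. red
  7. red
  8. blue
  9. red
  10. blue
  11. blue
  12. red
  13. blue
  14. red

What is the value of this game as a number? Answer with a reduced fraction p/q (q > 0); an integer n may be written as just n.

3253/1024

g(b) = { 0 | ∅ } = 1
g(bb) = { 0,1 | ∅ } = 2
g(bbb) = { 0,1,2 | ∅ } = 3
g(bbbb) = { 0,1,2,3 | ∅ } = 4
g(bbbbr) = { 0,1,2,3 | 4 } = 7/2
g(bbbbrr) = { 0,1,2,3 | 7/2,4 } = 13/4
g(bbbbrrr) = { 0,1,2,3 | 13/4,7/2,4 } = 25/8
g(bbbbrrrb) = { 0,1,2,3,25/8 | 13/4,7/2,4 } = 51/16
g(bbbbrrrbr) = { 0,1,2,3,25/8 | 51/16,13/4,7/2,4 } = 101/32
g(bbbbrrrbrb) = { 0,1,2,3,25/8,101/32 | 51/16,13/4,7/2,4 } = 203/64
g(bbbbrrrbrbb) = { 0,1,2,3,25/8,101/32,203/64 | 51/16,13/4,7/2,4 } = 407/128
g(bbbbrrrbrbbr) = { 0,1,2,3,25/8,101/32,203/64 | 407/128,51/16,13/4,7/2,4 } = 813/256
g(bbbbrrrbrbbrb) = { 0,1,2,3,25/8,101/32,203/64,813/256 | 407/128,51/16,13/4,7/2,4 } = 1627/512
g(bbbbrrrbrbbrbr) = { 0,1,2,3,25/8,101/32,203/64,813/256 | 1627/512,407/128,51/16,13/4,7/2,4 } = 3253/1024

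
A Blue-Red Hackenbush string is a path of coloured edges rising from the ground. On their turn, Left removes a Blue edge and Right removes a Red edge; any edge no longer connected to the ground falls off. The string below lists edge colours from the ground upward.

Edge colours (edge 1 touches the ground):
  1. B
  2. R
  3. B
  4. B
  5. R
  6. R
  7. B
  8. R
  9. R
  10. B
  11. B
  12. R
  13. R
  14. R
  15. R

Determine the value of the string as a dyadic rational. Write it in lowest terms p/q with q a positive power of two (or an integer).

edge 1 of 15 (B): { 0 | (no moves) } -> 1
edge 2 of 15 (R): { 0 | 1 } -> 1/2
edge 3 of 15 (B): { 0,1/2 | 1 } -> 3/4
edge 4 of 15 (B): { 0,1/2,3/4 | 1 } -> 7/8
edge 5 of 15 (R): { 0,1/2,3/4 | 7/8,1 } -> 13/16
edge 6 of 15 (R): { 0,1/2,3/4 | 13/16,7/8,1 } -> 25/32
edge 7 of 15 (B): { 0,1/2,3/4,25/32 | 13/16,7/8,1 } -> 51/64
edge 8 of 15 (R): { 0,1/2,3/4,25/32 | 51/64,13/16,7/8,1 } -> 101/128
edge 9 of 15 (R): { 0,1/2,3/4,25/32 | 101/128,51/64,13/16,7/8,1 } -> 201/256
edge 10 of 15 (B): { 0,1/2,3/4,25/32,201/256 | 101/128,51/64,13/16,7/8,1 } -> 403/512
edge 11 of 15 (B): { 0,1/2,3/4,25/32,201/256,403/512 | 101/128,51/64,13/16,7/8,1 } -> 807/1024
edge 12 of 15 (R): { 0,1/2,3/4,25/32,201/256,403/512 | 807/1024,101/128,51/64,13/16,7/8,1 } -> 1613/2048
edge 13 of 15 (R): { 0,1/2,3/4,25/32,201/256,403/512 | 1613/2048,807/1024,101/128,51/64,13/16,7/8,1 } -> 3225/4096
edge 14 of 15 (R): { 0,1/2,3/4,25/32,201/256,403/512 | 3225/4096,1613/2048,807/1024,101/128,51/64,13/16,7/8,1 } -> 6449/8192
edge 15 of 15 (R): { 0,1/2,3/4,25/32,201/256,403/512 | 6449/8192,3225/4096,1613/2048,807/1024,101/128,51/64,13/16,7/8,1 } -> 12897/16384

12897/16384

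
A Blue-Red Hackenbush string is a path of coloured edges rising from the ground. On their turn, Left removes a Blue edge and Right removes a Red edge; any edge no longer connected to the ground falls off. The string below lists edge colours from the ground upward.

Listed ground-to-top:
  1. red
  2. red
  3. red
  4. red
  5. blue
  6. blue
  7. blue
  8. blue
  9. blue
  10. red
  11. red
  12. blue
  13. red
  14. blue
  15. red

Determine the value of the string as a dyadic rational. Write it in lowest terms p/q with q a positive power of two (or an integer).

-6251/2048

Build val(s[:k]) for k = 1..15, string s = red red red red blue blue blue blue blue red red blue red blue red.
val_1 [r]  L=[none]  R=[0]  => -1
val_2 [rr]  L=[none]  R=[-1,0]  => -2
val_3 [rrr]  L=[none]  R=[-2,-1,0]  => -3
val_4 [rrrr]  L=[none]  R=[-3,-2,-1,0]  => -4
val_5 [rrrrb]  L=[-4]  R=[-3,-2,-1,0]  => -7/2
val_6 [rrrrbb]  L=[-4,-7/2]  R=[-3,-2,-1,0]  => -13/4
val_7 [rrrrbbb]  L=[-4,-7/2,-13/4]  R=[-3,-2,-1,0]  => -25/8
val_8 [rrrrbbbb]  L=[-4,-7/2,-13/4,-25/8]  R=[-3,-2,-1,0]  => -49/16
val_9 [rrrrbbbbb]  L=[-4,-7/2,-13/4,-25/8,-49/16]  R=[-3,-2,-1,0]  => -97/32
val_10 [rrrrbbbbbr]  L=[-4,-7/2,-13/4,-25/8,-49/16]  R=[-97/32,-3,-2,-1,0]  => -195/64
val_11 [rrrrbbbbbrr]  L=[-4,-7/2,-13/4,-25/8,-49/16]  R=[-195/64,-97/32,-3,-2,-1,0]  => -391/128
val_12 [rrrrbbbbbrrb]  L=[-4,-7/2,-13/4,-25/8,-49/16,-391/128]  R=[-195/64,-97/32,-3,-2,-1,0]  => -781/256
val_13 [rrrrbbbbbrrbr]  L=[-4,-7/2,-13/4,-25/8,-49/16,-391/128]  R=[-781/256,-195/64,-97/32,-3,-2,-1,0]  => -1563/512
val_14 [rrrrbbbbbrrbrb]  L=[-4,-7/2,-13/4,-25/8,-49/16,-391/128,-1563/512]  R=[-781/256,-195/64,-97/32,-3,-2,-1,0]  => -3125/1024
val_15 [rrrrbbbbbrrbrbr]  L=[-4,-7/2,-13/4,-25/8,-49/16,-391/128,-1563/512]  R=[-3125/1024,-781/256,-195/64,-97/32,-3,-2,-1,0]  => -6251/2048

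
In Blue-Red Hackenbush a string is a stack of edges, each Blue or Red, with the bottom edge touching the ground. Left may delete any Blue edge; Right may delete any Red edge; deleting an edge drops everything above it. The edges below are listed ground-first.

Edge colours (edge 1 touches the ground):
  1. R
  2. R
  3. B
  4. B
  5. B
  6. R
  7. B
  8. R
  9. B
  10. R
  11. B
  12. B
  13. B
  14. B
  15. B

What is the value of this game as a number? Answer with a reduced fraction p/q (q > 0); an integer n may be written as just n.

G_1 [R]  L=[]  R=[0]  gives -1
G_2 [RR]  L=[]  R=[-1,0]  gives -2
G_3 [RRB]  L=[-2]  R=[-1,0]  gives -3/2
G_4 [RRBB]  L=[-2,-3/2]  R=[-1,0]  gives -5/4
G_5 [RRBBB]  L=[-2,-3/2,-5/4]  R=[-1,0]  gives -9/8
G_6 [RRBBBR]  L=[-2,-3/2,-5/4]  R=[-9/8,-1,0]  gives -19/16
G_7 [RRBBBRB]  L=[-2,-3/2,-5/4,-19/16]  R=[-9/8,-1,0]  gives -37/32
G_8 [RRBBBRBR]  L=[-2,-3/2,-5/4,-19/16]  R=[-37/32,-9/8,-1,0]  gives -75/64
G_9 [RRBBBRBRB]  L=[-2,-3/2,-5/4,-19/16,-75/64]  R=[-37/32,-9/8,-1,0]  gives -149/128
G_10 [RRBBBRBRBR]  L=[-2,-3/2,-5/4,-19/16,-75/64]  R=[-149/128,-37/32,-9/8,-1,0]  gives -299/256
G_11 [RRBBBRBRBRB]  L=[-2,-3/2,-5/4,-19/16,-75/64,-299/256]  R=[-149/128,-37/32,-9/8,-1,0]  gives -597/512
G_12 [RRBBBRBRBRBB]  L=[-2,-3/2,-5/4,-19/16,-75/64,-299/256,-597/512]  R=[-149/128,-37/32,-9/8,-1,0]  gives -1193/1024
G_13 [RRBBBRBRBRBBB]  L=[-2,-3/2,-5/4,-19/16,-75/64,-299/256,-597/512,-1193/1024]  R=[-149/128,-37/32,-9/8,-1,0]  gives -2385/2048
G_14 [RRBBBRBRBRBBBB]  L=[-2,-3/2,-5/4,-19/16,-75/64,-299/256,-597/512,-1193/1024,-2385/2048]  R=[-149/128,-37/32,-9/8,-1,0]  gives -4769/4096
G_15 [RRBBBRBRBRBBBBB]  L=[-2,-3/2,-5/4,-19/16,-75/64,-299/256,-597/512,-1193/1024,-2385/2048,-4769/4096]  R=[-149/128,-37/32,-9/8,-1,0]  gives -9537/8192

-9537/8192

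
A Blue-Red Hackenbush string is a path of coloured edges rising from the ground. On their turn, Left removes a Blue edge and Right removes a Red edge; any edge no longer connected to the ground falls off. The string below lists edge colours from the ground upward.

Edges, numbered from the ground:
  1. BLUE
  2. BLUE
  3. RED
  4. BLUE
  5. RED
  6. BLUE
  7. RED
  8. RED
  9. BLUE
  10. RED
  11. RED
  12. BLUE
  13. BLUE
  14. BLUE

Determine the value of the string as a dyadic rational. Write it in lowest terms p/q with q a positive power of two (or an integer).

6735/4096

G_1 [B]  L=[0]  R=[—]  => 1
G_2 [BB]  L=[0 1]  R=[—]  => 2
G_3 [BBR]  L=[0 1]  R=[2]  => 3/2
G_4 [BBRB]  L=[0 1 3/2]  R=[2]  => 7/4
G_5 [BBRBR]  L=[0 1 3/2]  R=[7/4 2]  => 13/8
G_6 [BBRBRB]  L=[0 1 3/2 13/8]  R=[7/4 2]  => 27/16
G_7 [BBRBRBR]  L=[0 1 3/2 13/8]  R=[27/16 7/4 2]  => 53/32
G_8 [BBRBRBRR]  L=[0 1 3/2 13/8]  R=[53/32 27/16 7/4 2]  => 105/64
G_9 [BBRBRBRRB]  L=[0 1 3/2 13/8 105/64]  R=[53/32 27/16 7/4 2]  => 211/128
G_10 [BBRBRBRRBR]  L=[0 1 3/2 13/8 105/64]  R=[211/128 53/32 27/16 7/4 2]  => 421/256
G_11 [BBRBRBRRBRR]  L=[0 1 3/2 13/8 105/64]  R=[421/256 211/128 53/32 27/16 7/4 2]  => 841/512
G_12 [BBRBRBRRBRRB]  L=[0 1 3/2 13/8 105/64 841/512]  R=[421/256 211/128 53/32 27/16 7/4 2]  => 1683/1024
G_13 [BBRBRBRRBRRBB]  L=[0 1 3/2 13/8 105/64 841/512 1683/1024]  R=[421/256 211/128 53/32 27/16 7/4 2]  => 3367/2048
G_14 [BBRBRBRRBRRBBB]  L=[0 1 3/2 13/8 105/64 841/512 1683/1024 3367/2048]  R=[421/256 211/128 53/32 27/16 7/4 2]  => 6735/4096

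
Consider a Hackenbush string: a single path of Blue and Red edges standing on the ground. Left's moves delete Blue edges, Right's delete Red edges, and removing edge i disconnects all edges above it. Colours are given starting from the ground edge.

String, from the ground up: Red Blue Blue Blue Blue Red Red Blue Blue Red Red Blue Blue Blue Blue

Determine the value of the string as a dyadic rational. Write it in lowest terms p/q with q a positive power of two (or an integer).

-1633/16384

val(R) = { none | 0 } ⇒ -1
val(RB) = { -1 | 0 } ⇒ -1/2
val(RBB) = { -1; -1/2 | 0 } ⇒ -1/4
val(RBBB) = { -1; -1/2; -1/4 | 0 } ⇒ -1/8
val(RBBBB) = { -1; -1/2; -1/4; -1/8 | 0 } ⇒ -1/16
val(RBBBBR) = { -1; -1/2; -1/4; -1/8 | -1/16; 0 } ⇒ -3/32
val(RBBBBRR) = { -1; -1/2; -1/4; -1/8 | -3/32; -1/16; 0 } ⇒ -7/64
val(RBBBBRRB) = { -1; -1/2; -1/4; -1/8; -7/64 | -3/32; -1/16; 0 } ⇒ -13/128
val(RBBBBRRBB) = { -1; -1/2; -1/4; -1/8; -7/64; -13/128 | -3/32; -1/16; 0 } ⇒ -25/256
val(RBBBBRRBBR) = { -1; -1/2; -1/4; -1/8; -7/64; -13/128 | -25/256; -3/32; -1/16; 0 } ⇒ -51/512
val(RBBBBRRBBRR) = { -1; -1/2; -1/4; -1/8; -7/64; -13/128 | -51/512; -25/256; -3/32; -1/16; 0 } ⇒ -103/1024
val(RBBBBRRBBRRB) = { -1; -1/2; -1/4; -1/8; -7/64; -13/128; -103/1024 | -51/512; -25/256; -3/32; -1/16; 0 } ⇒ -205/2048
val(RBBBBRRBBRRBB) = { -1; -1/2; -1/4; -1/8; -7/64; -13/128; -103/1024; -205/2048 | -51/512; -25/256; -3/32; -1/16; 0 } ⇒ -409/4096
val(RBBBBRRBBRRBBB) = { -1; -1/2; -1/4; -1/8; -7/64; -13/128; -103/1024; -205/2048; -409/4096 | -51/512; -25/256; -3/32; -1/16; 0 } ⇒ -817/8192
val(RBBBBRRBBRRBBBB) = { -1; -1/2; -1/4; -1/8; -7/64; -13/128; -103/1024; -205/2048; -409/4096; -817/8192 | -51/512; -25/256; -3/32; -1/16; 0 } ⇒ -1633/16384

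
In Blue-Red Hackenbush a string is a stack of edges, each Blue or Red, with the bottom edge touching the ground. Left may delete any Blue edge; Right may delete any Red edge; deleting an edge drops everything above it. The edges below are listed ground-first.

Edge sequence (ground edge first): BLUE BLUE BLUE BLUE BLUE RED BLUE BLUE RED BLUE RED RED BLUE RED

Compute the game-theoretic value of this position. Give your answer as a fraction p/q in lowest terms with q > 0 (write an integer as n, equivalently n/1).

2469/512

Recurse on prefixes of the 14-edge string BLUE BLUE BLUE BLUE BLUE RED BLUE BLUE RED BLUE RED RED BLUE RED:
B: Left { 0 }, Right { (no moves) } = simplest 1
BB: Left { 0; 1 }, Right { (no moves) } = simplest 2
BBB: Left { 0; 1; 2 }, Right { (no moves) } = simplest 3
BBBB: Left { 0; 1; 2; 3 }, Right { (no moves) } = simplest 4
BBBBB: Left { 0; 1; 2; 3; 4 }, Right { (no moves) } = simplest 5
BBBBBR: Left { 0; 1; 2; 3; 4 }, Right { 5 } = simplest 9/2
BBBBBRB: Left { 0; 1; 2; 3; 4; 9/2 }, Right { 5 } = simplest 19/4
BBBBBRBB: Left { 0; 1; 2; 3; 4; 9/2; 19/4 }, Right { 5 } = simplest 39/8
BBBBBRBBR: Left { 0; 1; 2; 3; 4; 9/2; 19/4 }, Right { 39/8; 5 } = simplest 77/16
BBBBBRBBRB: Left { 0; 1; 2; 3; 4; 9/2; 19/4; 77/16 }, Right { 39/8; 5 } = simplest 155/32
BBBBBRBBRBR: Left { 0; 1; 2; 3; 4; 9/2; 19/4; 77/16 }, Right { 155/32; 39/8; 5 } = simplest 309/64
BBBBBRBBRBRR: Left { 0; 1; 2; 3; 4; 9/2; 19/4; 77/16 }, Right { 309/64; 155/32; 39/8; 5 } = simplest 617/128
BBBBBRBBRBRRB: Left { 0; 1; 2; 3; 4; 9/2; 19/4; 77/16; 617/128 }, Right { 309/64; 155/32; 39/8; 5 } = simplest 1235/256
BBBBBRBBRBRRBR: Left { 0; 1; 2; 3; 4; 9/2; 19/4; 77/16; 617/128 }, Right { 1235/256; 309/64; 155/32; 39/8; 5 } = simplest 2469/512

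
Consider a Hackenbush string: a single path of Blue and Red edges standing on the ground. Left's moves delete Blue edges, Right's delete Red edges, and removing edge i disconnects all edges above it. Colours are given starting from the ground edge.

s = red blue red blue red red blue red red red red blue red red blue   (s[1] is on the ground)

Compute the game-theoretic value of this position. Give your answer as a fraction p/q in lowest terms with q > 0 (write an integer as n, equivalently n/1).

-11757/16384

Build G(s[:k]) for k = 1..15, string s = red blue red blue red red blue red red red red blue red red blue.
edge 1 of 15 (red): { none | 0 } — -1
edge 2 of 15 (blue): { -1 | 0 } — -1/2
edge 3 of 15 (red): { -1 | -1/2; 0 } — -3/4
edge 4 of 15 (blue): { -1; -3/4 | -1/2; 0 } — -5/8
edge 5 of 15 (red): { -1; -3/4 | -5/8; -1/2; 0 } — -11/16
edge 6 of 15 (red): { -1; -3/4 | -11/16; -5/8; -1/2; 0 } — -23/32
edge 7 of 15 (blue): { -1; -3/4; -23/32 | -11/16; -5/8; -1/2; 0 } — -45/64
edge 8 of 15 (red): { -1; -3/4; -23/32 | -45/64; -11/16; -5/8; -1/2; 0 } — -91/128
edge 9 of 15 (red): { -1; -3/4; -23/32 | -91/128; -45/64; -11/16; -5/8; -1/2; 0 } — -183/256
edge 10 of 15 (red): { -1; -3/4; -23/32 | -183/256; -91/128; -45/64; -11/16; -5/8; -1/2; 0 } — -367/512
edge 11 of 15 (red): { -1; -3/4; -23/32 | -367/512; -183/256; -91/128; -45/64; -11/16; -5/8; -1/2; 0 } — -735/1024
edge 12 of 15 (blue): { -1; -3/4; -23/32; -735/1024 | -367/512; -183/256; -91/128; -45/64; -11/16; -5/8; -1/2; 0 } — -1469/2048
edge 13 of 15 (red): { -1; -3/4; -23/32; -735/1024 | -1469/2048; -367/512; -183/256; -91/128; -45/64; -11/16; -5/8; -1/2; 0 } — -2939/4096
edge 14 of 15 (red): { -1; -3/4; -23/32; -735/1024 | -2939/4096; -1469/2048; -367/512; -183/256; -91/128; -45/64; -11/16; -5/8; -1/2; 0 } — -5879/8192
edge 15 of 15 (blue): { -1; -3/4; -23/32; -735/1024; -5879/8192 | -2939/4096; -1469/2048; -367/512; -183/256; -91/128; -45/64; -11/16; -5/8; -1/2; 0 } — -11757/16384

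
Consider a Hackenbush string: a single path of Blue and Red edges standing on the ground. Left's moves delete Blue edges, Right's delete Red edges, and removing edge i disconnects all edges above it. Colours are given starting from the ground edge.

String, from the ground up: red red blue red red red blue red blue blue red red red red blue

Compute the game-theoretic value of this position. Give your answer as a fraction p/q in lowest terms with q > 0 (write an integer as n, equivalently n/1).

-15677/8192

Recurse on prefixes of the 15-edge string red red blue red red red blue red blue blue red red red red blue:
1 of 15 · r · max L −∞ · min R 0 ⇒ -1
2 of 15 · rr · max L −∞ · min R -1 ⇒ -2
3 of 15 · rrb · max L -2 · min R -1 ⇒ -3/2
4 of 15 · rrbr · max L -2 · min R -3/2 ⇒ -7/4
5 of 15 · rrbrr · max L -2 · min R -7/4 ⇒ -15/8
6 of 15 · rrbrrr · max L -2 · min R -15/8 ⇒ -31/16
7 of 15 · rrbrrrb · max L -31/16 · min R -15/8 ⇒ -61/32
8 of 15 · rrbrrrbr · max L -31/16 · min R -61/32 ⇒ -123/64
9 of 15 · rrbrrrbrb · max L -123/64 · min R -61/32 ⇒ -245/128
10 of 15 · rrbrrrbrbb · max L -245/128 · min R -61/32 ⇒ -489/256
11 of 15 · rrbrrrbrbbr · max L -245/128 · min R -489/256 ⇒ -979/512
12 of 15 · rrbrrrbrbbrr · max L -245/128 · min R -979/512 ⇒ -1959/1024
13 of 15 · rrbrrrbrbbrrr · max L -245/128 · min R -1959/1024 ⇒ -3919/2048
14 of 15 · rrbrrrbrbbrrrr · max L -245/128 · min R -3919/2048 ⇒ -7839/4096
15 of 15 · rrbrrrbrbbrrrrb · max L -7839/4096 · min R -3919/2048 ⇒ -15677/8192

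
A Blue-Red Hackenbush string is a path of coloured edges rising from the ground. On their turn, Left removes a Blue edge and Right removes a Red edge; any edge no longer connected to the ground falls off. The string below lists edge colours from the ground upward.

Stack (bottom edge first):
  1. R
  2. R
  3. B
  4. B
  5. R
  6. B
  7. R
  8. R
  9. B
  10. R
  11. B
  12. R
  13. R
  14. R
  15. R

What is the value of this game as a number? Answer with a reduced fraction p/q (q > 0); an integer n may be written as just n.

-11103/8192

step 1: add R to get R; options L={ (no moves) } R={ 0 } — -1
step 2: add R to get RR; options L={ (no moves) } R={ -1,0 } — -2
step 3: add B to get RRB; options L={ -2 } R={ -1,0 } — -3/2
step 4: add B to get RRBB; options L={ -2,-3/2 } R={ -1,0 } — -5/4
step 5: add R to get RRBBR; options L={ -2,-3/2 } R={ -5/4,-1,0 } — -11/8
step 6: add B to get RRBBRB; options L={ -2,-3/2,-11/8 } R={ -5/4,-1,0 } — -21/16
step 7: add R to get RRBBRBR; options L={ -2,-3/2,-11/8 } R={ -21/16,-5/4,-1,0 } — -43/32
step 8: add R to get RRBBRBRR; options L={ -2,-3/2,-11/8 } R={ -43/32,-21/16,-5/4,-1,0 } — -87/64
step 9: add B to get RRBBRBRRB; options L={ -2,-3/2,-11/8,-87/64 } R={ -43/32,-21/16,-5/4,-1,0 } — -173/128
step 10: add R to get RRBBRBRRBR; options L={ -2,-3/2,-11/8,-87/64 } R={ -173/128,-43/32,-21/16,-5/4,-1,0 } — -347/256
step 11: add B to get RRBBRBRRBRB; options L={ -2,-3/2,-11/8,-87/64,-347/256 } R={ -173/128,-43/32,-21/16,-5/4,-1,0 } — -693/512
step 12: add R to get RRBBRBRRBRBR; options L={ -2,-3/2,-11/8,-87/64,-347/256 } R={ -693/512,-173/128,-43/32,-21/16,-5/4,-1,0 } — -1387/1024
step 13: add R to get RRBBRBRRBRBRR; options L={ -2,-3/2,-11/8,-87/64,-347/256 } R={ -1387/1024,-693/512,-173/128,-43/32,-21/16,-5/4,-1,0 } — -2775/2048
step 14: add R to get RRBBRBRRBRBRRR; options L={ -2,-3/2,-11/8,-87/64,-347/256 } R={ -2775/2048,-1387/1024,-693/512,-173/128,-43/32,-21/16,-5/4,-1,0 } — -5551/4096
step 15: add R to get RRBBRBRRBRBRRRR; options L={ -2,-3/2,-11/8,-87/64,-347/256 } R={ -5551/4096,-2775/2048,-1387/1024,-693/512,-173/128,-43/32,-21/16,-5/4,-1,0 } — -11103/8192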